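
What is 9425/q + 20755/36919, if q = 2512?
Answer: 400098135/92740528 ≈ 4.3142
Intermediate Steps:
9425/q + 20755/36919 = 9425/2512 + 20755/36919 = 400098135/92740528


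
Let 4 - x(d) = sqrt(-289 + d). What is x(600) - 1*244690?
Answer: -244686 - sqrt(311) ≈ -2.4470e+5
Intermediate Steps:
x(d) = 4 - sqrt(-289 + d)
x(600) - 1*244690 = (4 - sqrt(-289 + 600)) - 1*244690 = (4 - sqrt(311)) - 244690 = -244686 - sqrt(311)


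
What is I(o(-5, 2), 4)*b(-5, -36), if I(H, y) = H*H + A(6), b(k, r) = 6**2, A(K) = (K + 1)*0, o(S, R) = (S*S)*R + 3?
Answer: 101124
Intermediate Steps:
o(S, R) = 3 + R*S**2 (o(S, R) = S**2*R + 3 = R*S**2 + 3 = 3 + R*S**2)
A(K) = 0 (A(K) = (1 + K)*0 = 0)
b(k, r) = 36
I(H, y) = H**2 (I(H, y) = H*H + 0 = H**2 + 0 = H**2)
I(o(-5, 2), 4)*b(-5, -36) = (3 + 2*(-5)**2)**2*36 = (3 + 2*25)**2*36 = (3 + 50)**2*36 = 53**2*36 = 2809*36 = 101124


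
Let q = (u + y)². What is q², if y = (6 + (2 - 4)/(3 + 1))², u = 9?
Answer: 607573201/256 ≈ 2.3733e+6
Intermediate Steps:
y = 121/4 (y = (6 - 2/4)² = (6 - 2*¼)² = (6 - ½)² = (11/2)² = 121/4 ≈ 30.250)
q = 24649/16 (q = (9 + 121/4)² = (157/4)² = 24649/16 ≈ 1540.6)
q² = (24649/16)² = 607573201/256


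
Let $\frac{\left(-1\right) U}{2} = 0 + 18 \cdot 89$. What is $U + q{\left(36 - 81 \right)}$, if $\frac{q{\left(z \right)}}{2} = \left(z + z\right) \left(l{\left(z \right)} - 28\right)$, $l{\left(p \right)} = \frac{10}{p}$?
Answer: $1876$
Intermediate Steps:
$q{\left(z \right)} = 4 z \left(-28 + \frac{10}{z}\right)$ ($q{\left(z \right)} = 2 \left(z + z\right) \left(\frac{10}{z} - 28\right) = 2 \cdot 2 z \left(-28 + \frac{10}{z}\right) = 4 z \left(-28 + \frac{10}{z}\right)$)
$U = -3204$ ($U = - 2 \left(0 + 18 \cdot 89\right) = - 2 \left(0 + 1602\right) = \left(-2\right) 1602 = -3204$)
$U + q{\left(36 - 81 \right)} = -3204 - \left(-40 + 112 \left(36 - 81\right)\right) = -3204 + \left(40 - -5040\right) = -3204 + \left(40 + 5040\right) = -3204 + 5080 = 1876$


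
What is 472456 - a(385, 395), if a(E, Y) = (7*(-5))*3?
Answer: 472561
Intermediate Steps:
a(E, Y) = -105 (a(E, Y) = -35*3 = -105)
472456 - a(385, 395) = 472456 - 1*(-105) = 472456 + 105 = 472561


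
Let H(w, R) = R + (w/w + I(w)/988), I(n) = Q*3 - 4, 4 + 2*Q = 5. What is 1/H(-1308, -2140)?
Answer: -1976/4226669 ≈ -0.00046751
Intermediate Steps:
Q = ½ (Q = -2 + (½)*5 = -2 + 5/2 = ½ ≈ 0.50000)
I(n) = -5/2 (I(n) = (½)*3 - 4 = 3/2 - 4 = -5/2)
H(w, R) = 1971/1976 + R (H(w, R) = R + (w/w - 5/2/988) = R + (1 - 5/2*1/988) = R + (1 - 5/1976) = R + 1971/1976 = 1971/1976 + R)
1/H(-1308, -2140) = 1/(1971/1976 - 2140) = 1/(-4226669/1976) = -1976/4226669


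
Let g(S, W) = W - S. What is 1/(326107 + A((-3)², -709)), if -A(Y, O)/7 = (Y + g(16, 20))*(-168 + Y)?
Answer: 1/340576 ≈ 2.9362e-6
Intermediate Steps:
A(Y, O) = -7*(-168 + Y)*(4 + Y) (A(Y, O) = -7*(Y + (20 - 1*16))*(-168 + Y) = -7*(Y + (20 - 16))*(-168 + Y) = -7*(Y + 4)*(-168 + Y) = -7*(4 + Y)*(-168 + Y) = -7*(-168 + Y)*(4 + Y))
1/(326107 + A((-3)², -709)) = 1/(326107 + (4704 - 7*((-3)²)² + 1148*(-3)²)) = 1/(326107 + (4704 - 7*9² + 1148*9)) = 1/(326107 + (4704 - 7*81 + 10332)) = 1/(326107 + (4704 - 567 + 10332)) = 1/(326107 + 14469) = 1/340576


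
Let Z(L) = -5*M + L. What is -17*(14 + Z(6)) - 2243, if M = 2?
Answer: -2413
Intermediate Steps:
Z(L) = -10 + L (Z(L) = -5*2 + L = -10 + L)
-17*(14 + Z(6)) - 2243 = -17*(14 + (-10 + 6)) - 2243 = -17*(14 - 4) - 2243 = -17*10 - 2243 = -170 - 2243 = -2413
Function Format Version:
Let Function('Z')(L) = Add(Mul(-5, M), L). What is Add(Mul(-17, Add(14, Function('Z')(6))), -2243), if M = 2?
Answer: -2413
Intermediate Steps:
Function('Z')(L) = Add(-10, L) (Function('Z')(L) = Add(Mul(-5, 2), L) = Add(-10, L))
Add(Mul(-17, Add(14, Function('Z')(6))), -2243) = Add(Mul(-17, Add(14, Add(-10, 6))), -2243) = Add(Mul(-17, Add(14, -4)), -2243) = Add(Mul(-17, 10), -2243) = Add(-170, -2243) = -2413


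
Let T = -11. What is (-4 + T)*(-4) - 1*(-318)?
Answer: 378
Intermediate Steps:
(-4 + T)*(-4) - 1*(-318) = (-4 - 11)*(-4) - 1*(-318) = -15*(-4) + 318 = 60 + 318 = 378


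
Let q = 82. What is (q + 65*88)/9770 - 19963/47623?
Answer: 40635068/232638355 ≈ 0.17467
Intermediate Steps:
(q + 65*88)/9770 - 19963/47623 = (82 + 65*88)/9770 - 19963/47623 = (82 + 5720)*(1/9770) - 19963*1/47623 = 5802*(1/9770) - 19963/47623 = 2901/4885 - 19963/47623 = 40635068/232638355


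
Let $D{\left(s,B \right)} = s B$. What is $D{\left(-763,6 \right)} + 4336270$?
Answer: $4331692$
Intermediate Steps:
$D{\left(s,B \right)} = B s$
$D{\left(-763,6 \right)} + 4336270 = 6 \left(-763\right) + 4336270 = -4578 + 4336270 = 4331692$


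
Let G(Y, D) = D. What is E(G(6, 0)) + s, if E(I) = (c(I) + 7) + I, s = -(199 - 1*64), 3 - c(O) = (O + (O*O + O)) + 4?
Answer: -129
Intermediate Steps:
c(O) = -1 - O² - 2*O (c(O) = 3 - ((O + (O*O + O)) + 4) = 3 - ((O + (O² + O)) + 4) = 3 - ((O + (O + O²)) + 4) = 3 - ((O² + 2*O) + 4) = 3 - (4 + O² + 2*O) = 3 + (-4 - O² - 2*O) = -1 - O² - 2*O)
s = -135 (s = -(199 - 64) = -1*135 = -135)
E(I) = 6 - I - I² (E(I) = ((-1 - I² - 2*I) + 7) + I = (6 - I² - 2*I) + I = 6 - I - I²)
E(G(6, 0)) + s = (6 - 1*0 - 1*0²) - 135 = (6 + 0 - 1*0) - 135 = (6 + 0 + 0) - 135 = 6 - 135 = -129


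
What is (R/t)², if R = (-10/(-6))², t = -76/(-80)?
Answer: 250000/29241 ≈ 8.5496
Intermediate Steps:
t = 19/20 (t = -76*(-1/80) = 19/20 ≈ 0.95000)
R = 25/9 (R = (-10*(-⅙))² = (5/3)² = 25/9 ≈ 2.7778)
(R/t)² = (25/(9*(19/20)))² = ((25/9)*(20/19))² = (500/171)² = 250000/29241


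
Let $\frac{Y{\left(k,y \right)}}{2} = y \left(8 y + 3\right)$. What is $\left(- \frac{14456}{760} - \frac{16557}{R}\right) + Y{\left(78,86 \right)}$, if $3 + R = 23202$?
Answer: $\frac{4594649536}{38665} \approx 1.1883 \cdot 10^{5}$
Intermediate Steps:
$R = 23199$ ($R = -3 + 23202 = 23199$)
$Y{\left(k,y \right)} = 2 y \left(3 + 8 y\right)$ ($Y{\left(k,y \right)} = 2 y \left(8 y + 3\right) = 2 y \left(3 + 8 y\right)$)
$\left(- \frac{14456}{760} - \frac{16557}{R}\right) + Y{\left(78,86 \right)} = \left(- \frac{14456}{760} - \frac{16557}{23199}\right) + 2 \cdot 86 \left(3 + 8 \cdot 86\right) = \left(\left(-14456\right) \frac{1}{760} - \frac{5519}{7733}\right) + 2 \cdot 86 \left(3 + 688\right) = \left(- \frac{1807}{95} - \frac{5519}{7733}\right) + 2 \cdot 86 \cdot 691 = - \frac{763044}{38665} + 118852 = \frac{4594649536}{38665}$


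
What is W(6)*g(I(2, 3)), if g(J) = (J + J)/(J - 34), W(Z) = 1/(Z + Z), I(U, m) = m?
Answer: -1/62 ≈ -0.016129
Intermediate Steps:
W(Z) = 1/(2*Z)
g(J) = 2*J/(-34 + J) (g(J) = (2*J)/(-34 + J) = 2*J/(-34 + J))
W(6)*g(I(2, 3)) = ((½)/6)*(2*3/(-34 + 3)) = ((½)*(⅙))*(2*3/(-31)) = (2*3*(-1/31))/12 = (1/12)*(-6/31) = -1/62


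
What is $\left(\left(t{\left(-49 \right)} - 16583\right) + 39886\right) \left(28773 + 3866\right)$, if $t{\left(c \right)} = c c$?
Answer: $838952856$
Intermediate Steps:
$t{\left(c \right)} = c^{2}$
$\left(\left(t{\left(-49 \right)} - 16583\right) + 39886\right) \left(28773 + 3866\right) = \left(\left(\left(-49\right)^{2} - 16583\right) + 39886\right) \left(28773 + 3866\right) = \left(\left(2401 - 16583\right) + 39886\right) 32639 = \left(-14182 + 39886\right) 32639 = 25704 \cdot 32639 = 838952856$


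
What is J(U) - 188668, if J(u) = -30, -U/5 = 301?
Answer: -188698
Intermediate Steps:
U = -1505 (U = -5*301 = -1505)
J(U) - 188668 = -30 - 188668 = -188698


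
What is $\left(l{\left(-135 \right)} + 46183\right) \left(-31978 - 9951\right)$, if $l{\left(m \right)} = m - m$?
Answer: $-1936407007$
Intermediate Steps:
$l{\left(m \right)} = 0$
$\left(l{\left(-135 \right)} + 46183\right) \left(-31978 - 9951\right) = \left(0 + 46183\right) \left(-31978 - 9951\right) = 46183 \left(-41929\right) = -1936407007$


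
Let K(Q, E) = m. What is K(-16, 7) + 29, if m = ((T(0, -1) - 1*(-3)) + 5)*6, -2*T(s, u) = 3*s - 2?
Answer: 83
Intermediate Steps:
T(s, u) = 1 - 3*s/2 (T(s, u) = -(3*s - 2)/2 = -(-2 + 3*s)/2 = 1 - 3*s/2)
m = 54 (m = (((1 - 3/2*0) - 1*(-3)) + 5)*6 = (((1 + 0) + 3) + 5)*6 = ((1 + 3) + 5)*6 = (4 + 5)*6 = 9*6 = 54)
K(Q, E) = 54
K(-16, 7) + 29 = 54 + 29 = 83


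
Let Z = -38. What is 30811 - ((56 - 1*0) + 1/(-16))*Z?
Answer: 263493/8 ≈ 32937.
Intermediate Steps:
30811 - ((56 - 1*0) + 1/(-16))*Z = 30811 - ((56 - 1*0) + 1/(-16))*(-38) = 30811 - ((56 + 0) - 1/16)*(-38) = 30811 - (56 - 1/16)*(-38) = 30811 - 895*(-38)/16 = 30811 - 1*(-17005/8) = 30811 + 17005/8 = 263493/8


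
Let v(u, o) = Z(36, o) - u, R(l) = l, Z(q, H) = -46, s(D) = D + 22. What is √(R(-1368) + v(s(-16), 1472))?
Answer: 2*I*√355 ≈ 37.683*I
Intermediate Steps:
s(D) = 22 + D
v(u, o) = -46 - u
√(R(-1368) + v(s(-16), 1472)) = √(-1368 + (-46 - (22 - 16))) = √(-1368 + (-46 - 1*6)) = √(-1368 + (-46 - 6)) = √(-1368 - 52) = √(-1420) = 2*I*√355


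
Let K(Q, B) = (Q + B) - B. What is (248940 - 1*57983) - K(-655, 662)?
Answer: 191612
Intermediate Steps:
K(Q, B) = Q (K(Q, B) = (B + Q) - B = Q)
(248940 - 1*57983) - K(-655, 662) = (248940 - 1*57983) - 1*(-655) = (248940 - 57983) + 655 = 190957 + 655 = 191612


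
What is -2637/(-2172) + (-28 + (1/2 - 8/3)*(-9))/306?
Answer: 3865/3258 ≈ 1.1863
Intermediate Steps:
-2637/(-2172) + (-28 + (1/2 - 8/3)*(-9))/306 = -2637*(-1/2172) + (-28 + (1*(1/2) - 8*1/3)*(-9))*(1/306) = 879/724 + (-28 + (1/2 - 8/3)*(-9))*(1/306) = 879/724 + (-28 - 13/6*(-9))*(1/306) = 879/724 + (-28 + 39/2)*(1/306) = 879/724 - 17/2*1/306 = 879/724 - 1/36 = 3865/3258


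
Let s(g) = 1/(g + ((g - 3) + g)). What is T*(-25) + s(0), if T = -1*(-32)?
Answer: -2401/3 ≈ -800.33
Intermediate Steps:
s(g) = 1/(-3 + 3*g) (s(g) = 1/(g + ((-3 + g) + g)) = 1/(g + (-3 + 2*g)) = 1/(-3 + 3*g))
T = 32
T*(-25) + s(0) = 32*(-25) + 1/(3*(-1 + 0)) = -800 + (⅓)/(-1) = -800 + (⅓)*(-1) = -800 - ⅓ = -2401/3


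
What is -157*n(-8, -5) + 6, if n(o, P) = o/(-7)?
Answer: -1214/7 ≈ -173.43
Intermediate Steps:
n(o, P) = -o/7 (n(o, P) = o*(-⅐) = -o/7)
-157*n(-8, -5) + 6 = -(-157)*(-8)/7 + 6 = -157*8/7 + 6 = -1256/7 + 6 = -1214/7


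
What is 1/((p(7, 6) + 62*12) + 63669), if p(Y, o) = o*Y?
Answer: 1/64455 ≈ 1.5515e-5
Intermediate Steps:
p(Y, o) = Y*o
1/((p(7, 6) + 62*12) + 63669) = 1/((7*6 + 62*12) + 63669) = 1/((42 + 744) + 63669) = 1/(786 + 63669) = 1/64455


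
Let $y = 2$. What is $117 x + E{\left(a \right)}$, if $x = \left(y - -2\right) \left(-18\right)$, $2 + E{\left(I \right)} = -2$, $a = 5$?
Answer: $-8428$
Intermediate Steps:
$E{\left(I \right)} = -4$ ($E{\left(I \right)} = -2 - 2 = -4$)
$x = -72$ ($x = \left(2 - -2\right) \left(-18\right) = \left(2 + 2\right) \left(-18\right) = 4 \left(-18\right) = -72$)
$117 x + E{\left(a \right)} = 117 \left(-72\right) - 4 = -8424 - 4 = -8428$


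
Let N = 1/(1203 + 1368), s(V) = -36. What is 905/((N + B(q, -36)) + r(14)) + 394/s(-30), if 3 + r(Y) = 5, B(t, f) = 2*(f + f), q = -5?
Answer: -113802547/6571458 ≈ -17.318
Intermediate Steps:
B(t, f) = 4*f (B(t, f) = 2*(2*f) = 4*f)
r(Y) = 2 (r(Y) = -3 + 5 = 2)
N = 1/2571 ≈ 0.00038895
905/((N + B(q, -36)) + r(14)) + 394/s(-30) = 905/((1/2571 + 4*(-36)) + 2) + 394/(-36) = 905/((1/2571 - 144) + 2) + 394*(-1/36) = 905/(-370223/2571 + 2) - 197/18 = 905/(-365081/2571) - 197/18 = 905*(-2571/365081) - 197/18 = -2326755/365081 - 197/18 = -113802547/6571458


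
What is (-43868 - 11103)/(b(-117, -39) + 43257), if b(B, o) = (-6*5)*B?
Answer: -7853/6681 ≈ -1.1754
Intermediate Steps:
b(B, o) = -30*B
(-43868 - 11103)/(b(-117, -39) + 43257) = (-43868 - 11103)/(-30*(-117) + 43257) = -54971/(3510 + 43257) = -54971/46767 = -54971*1/46767 = -7853/6681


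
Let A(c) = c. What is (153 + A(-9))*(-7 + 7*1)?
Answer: 0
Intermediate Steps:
(153 + A(-9))*(-7 + 7*1) = (153 - 9)*(-7 + 7*1) = 144*(-7 + 7) = 144*0 = 0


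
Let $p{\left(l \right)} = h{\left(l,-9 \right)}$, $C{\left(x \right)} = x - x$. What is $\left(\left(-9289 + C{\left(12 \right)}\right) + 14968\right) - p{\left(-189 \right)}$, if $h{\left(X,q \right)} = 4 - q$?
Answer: $5666$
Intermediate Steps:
$C{\left(x \right)} = 0$
$p{\left(l \right)} = 13$ ($p{\left(l \right)} = 4 - -9 = 4 + 9 = 13$)
$\left(\left(-9289 + C{\left(12 \right)}\right) + 14968\right) - p{\left(-189 \right)} = \left(\left(-9289 + 0\right) + 14968\right) - 13 = \left(-9289 + 14968\right) - 13 = 5679 - 13 = 5666$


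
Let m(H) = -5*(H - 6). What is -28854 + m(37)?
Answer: -29009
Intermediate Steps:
m(H) = 30 - 5*H (m(H) = -5*(-6 + H) = 30 - 5*H)
-28854 + m(37) = -28854 + (30 - 5*37) = -28854 + (30 - 185) = -28854 - 155 = -29009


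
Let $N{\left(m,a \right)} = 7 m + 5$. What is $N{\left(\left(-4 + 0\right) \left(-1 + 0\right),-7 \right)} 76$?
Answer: $2508$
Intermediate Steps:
$N{\left(m,a \right)} = 5 + 7 m$
$N{\left(\left(-4 + 0\right) \left(-1 + 0\right),-7 \right)} 76 = \left(5 + 7 \left(-4 + 0\right) \left(-1 + 0\right)\right) 76 = \left(5 + 7 \left(\left(-4\right) \left(-1\right)\right)\right) 76 = \left(5 + 7 \cdot 4\right) 76 = \left(5 + 28\right) 76 = 33 \cdot 76 = 2508$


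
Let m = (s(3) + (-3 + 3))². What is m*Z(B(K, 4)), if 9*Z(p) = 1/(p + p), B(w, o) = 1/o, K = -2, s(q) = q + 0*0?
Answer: 2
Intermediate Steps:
s(q) = q (s(q) = q + 0 = q)
m = 9 (m = (3 + (-3 + 3))² = (3 + 0)² = 3² = 9)
Z(p) = 1/(18*p) (Z(p) = 1/(9*(p + p)) = 1/(9*((2*p))) = (1/(2*p))/9 = 1/(18*p))
m*Z(B(K, 4)) = 9*(1/(18*(1/4))) = 9*(1/(18*(¼))) = 9*((1/18)*4) = 9*(2/9) = 2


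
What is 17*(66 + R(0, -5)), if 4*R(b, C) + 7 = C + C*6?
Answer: 1887/2 ≈ 943.50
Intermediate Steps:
R(b, C) = -7/4 + 7*C/4 (R(b, C) = -7/4 + (C + C*6)/4 = -7/4 + (C + 6*C)/4 = -7/4 + (7*C)/4 = -7/4 + 7*C/4)
17*(66 + R(0, -5)) = 17*(66 + (-7/4 + (7/4)*(-5))) = 17*(66 + (-7/4 - 35/4)) = 17*(66 - 21/2) = 17*(111/2) = 1887/2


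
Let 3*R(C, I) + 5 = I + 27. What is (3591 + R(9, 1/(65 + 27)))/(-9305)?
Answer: -331047/856060 ≈ -0.38671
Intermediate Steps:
R(C, I) = 22/3 + I/3 (R(C, I) = -5/3 + (I + 27)/3 = -5/3 + (27 + I)/3 = -5/3 + (9 + I/3) = 22/3 + I/3)
(3591 + R(9, 1/(65 + 27)))/(-9305) = (3591 + (22/3 + 1/(3*(65 + 27))))/(-9305) = (3591 + (22/3 + (1/3)/92))*(-1/9305) = (3591 + (22/3 + (1/3)*(1/92)))*(-1/9305) = (3591 + (22/3 + 1/276))*(-1/9305) = (3591 + 675/92)*(-1/9305) = (331047/92)*(-1/9305) = -331047/856060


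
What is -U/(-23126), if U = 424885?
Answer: 424885/23126 ≈ 18.373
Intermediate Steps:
-U/(-23126) = -424885/(-23126) = -424885*(-1)/23126 = -1*(-424885/23126) = 424885/23126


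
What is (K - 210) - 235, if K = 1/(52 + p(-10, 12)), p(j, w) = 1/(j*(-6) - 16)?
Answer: -1018561/2289 ≈ -444.98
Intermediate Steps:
p(j, w) = 1/(-16 - 6*j) (p(j, w) = 1/(-6*j - 16) = 1/(-16 - 6*j))
K = 44/2289 (K = 1/(52 - 1/(16 + 6*(-10))) = 1/(52 - 1/(16 - 60)) = 1/(52 - 1/(-44)) = 1/(52 - 1*(-1/44)) = 1/(52 + 1/44) = 1/(2289/44) = 44/2289 ≈ 0.019222)
(K - 210) - 235 = (44/2289 - 210) - 235 = -480646/2289 - 235 = -1018561/2289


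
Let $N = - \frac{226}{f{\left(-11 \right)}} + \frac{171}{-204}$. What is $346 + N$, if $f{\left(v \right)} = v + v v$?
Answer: $\frac{1283221}{3740} \approx 343.11$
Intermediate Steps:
$f{\left(v \right)} = v + v^{2}$
$N = - \frac{10819}{3740}$ ($N = - \frac{226}{\left(-11\right) \left(1 - 11\right)} + \frac{171}{-204} = - \frac{226}{\left(-11\right) \left(-10\right)} + 171 \left(- \frac{1}{204}\right) = - \frac{226}{110} - \frac{57}{68} = \left(-226\right) \frac{1}{110} - \frac{57}{68} = - \frac{113}{55} - \frac{57}{68} = - \frac{10819}{3740} \approx -2.8928$)
$346 + N = 346 - \frac{10819}{3740} = \frac{1283221}{3740}$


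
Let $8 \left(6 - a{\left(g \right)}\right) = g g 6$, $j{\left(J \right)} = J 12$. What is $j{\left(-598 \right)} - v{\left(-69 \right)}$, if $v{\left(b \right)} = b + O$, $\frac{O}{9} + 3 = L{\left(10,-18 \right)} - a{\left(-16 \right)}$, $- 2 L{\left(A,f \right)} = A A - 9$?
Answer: $- \frac{16689}{2} \approx -8344.5$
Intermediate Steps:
$L{\left(A,f \right)} = \frac{9}{2} - \frac{A^{2}}{2}$ ($L{\left(A,f \right)} = - \frac{A A - 9}{2} = - \frac{A^{2} - 9}{2} = - \frac{-9 + A^{2}}{2} = \frac{9}{2} - \frac{A^{2}}{2}$)
$j{\left(J \right)} = 12 J$
$a{\left(g \right)} = 6 - \frac{3 g^{2}}{4}$ ($a{\left(g \right)} = 6 - \frac{g g 6}{8} = 6 - \frac{g^{2} \cdot 6}{8} = 6 - \frac{6 g^{2}}{8} = 6 - \frac{3 g^{2}}{4}$)
$O = \frac{2475}{2}$ ($O = -27 + 9 \left(\left(\frac{9}{2} - \frac{10^{2}}{2}\right) - \left(6 - \frac{3 \left(-16\right)^{2}}{4}\right)\right) = -27 + 9 \left(\left(\frac{9}{2} - 50\right) - \left(6 - 192\right)\right) = -27 + 9 \left(- \frac{91}{2} - -186\right) = -27 + 9 \left(- \frac{91}{2} + 186\right) = -27 + 9 \cdot \frac{281}{2} = -27 + \frac{2529}{2} = \frac{2475}{2} \approx 1237.5$)
$v{\left(b \right)} = \frac{2475}{2} + b$ ($v{\left(b \right)} = b + \frac{2475}{2} = \frac{2475}{2} + b$)
$j{\left(-598 \right)} - v{\left(-69 \right)} = 12 \left(-598\right) - \left(\frac{2475}{2} - 69\right) = -7176 - \frac{2337}{2} = - \frac{16689}{2}$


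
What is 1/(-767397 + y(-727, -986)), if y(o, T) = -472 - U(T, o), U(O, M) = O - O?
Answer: -1/767869 ≈ -1.3023e-6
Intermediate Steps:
U(O, M) = 0
y(o, T) = -472 (y(o, T) = -472 - 1*0 = -472 + 0 = -472)
1/(-767397 + y(-727, -986)) = 1/(-767397 - 472) = 1/(-767869) = -1/767869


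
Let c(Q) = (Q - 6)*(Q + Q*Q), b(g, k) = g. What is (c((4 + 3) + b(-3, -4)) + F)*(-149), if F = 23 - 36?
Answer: 7897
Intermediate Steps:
c(Q) = (-6 + Q)*(Q + Q²)
F = -13
(c((4 + 3) + b(-3, -4)) + F)*(-149) = (((4 + 3) - 3)*(-6 + ((4 + 3) - 3)² - 5*((4 + 3) - 3)) - 13)*(-149) = ((7 - 3)*(-6 + (7 - 3)² - 5*(7 - 3)) - 13)*(-149) = (4*(-6 + 4² - 5*4) - 13)*(-149) = (4*(-6 + 16 - 20) - 13)*(-149) = (4*(-10) - 13)*(-149) = (-40 - 13)*(-149) = -53*(-149) = 7897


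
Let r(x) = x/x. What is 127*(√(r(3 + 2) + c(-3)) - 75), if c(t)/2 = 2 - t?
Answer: -9525 + 127*√11 ≈ -9103.8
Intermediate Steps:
c(t) = 4 - 2*t (c(t) = 2*(2 - t) = 4 - 2*t)
r(x) = 1
127*(√(r(3 + 2) + c(-3)) - 75) = 127*(√(1 + (4 - 2*(-3))) - 75) = 127*(√(1 + (4 + 6)) - 75) = 127*(√(1 + 10) - 75) = 127*(√11 - 75) = 127*(-75 + √11) = -9525 + 127*√11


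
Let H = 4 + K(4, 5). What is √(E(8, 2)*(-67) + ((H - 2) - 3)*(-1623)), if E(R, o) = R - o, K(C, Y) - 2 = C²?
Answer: I*√27993 ≈ 167.31*I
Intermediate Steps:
K(C, Y) = 2 + C²
H = 22 (H = 4 + (2 + 4²) = 4 + (2 + 16) = 4 + 18 = 22)
√(E(8, 2)*(-67) + ((H - 2) - 3)*(-1623)) = √((8 - 1*2)*(-67) + ((22 - 2) - 3)*(-1623)) = √((8 - 2)*(-67) + (20 - 3)*(-1623)) = √(6*(-67) + 17*(-1623)) = √(-402 - 27591) = √(-27993) = I*√27993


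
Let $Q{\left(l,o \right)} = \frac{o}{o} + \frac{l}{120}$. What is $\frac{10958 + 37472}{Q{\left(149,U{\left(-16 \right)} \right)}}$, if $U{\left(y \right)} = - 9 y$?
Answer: $\frac{5811600}{269} \approx 21604.0$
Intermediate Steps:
$Q{\left(l,o \right)} = 1 + \frac{l}{120}$ ($Q{\left(l,o \right)} = 1 + l \frac{1}{120} = 1 + \frac{l}{120}$)
$\frac{10958 + 37472}{Q{\left(149,U{\left(-16 \right)} \right)}} = \frac{10958 + 37472}{1 + \frac{1}{120} \cdot 149} = \frac{48430}{1 + \frac{149}{120}} = \frac{48430}{\frac{269}{120}} = 48430 \cdot \frac{120}{269} = \frac{5811600}{269}$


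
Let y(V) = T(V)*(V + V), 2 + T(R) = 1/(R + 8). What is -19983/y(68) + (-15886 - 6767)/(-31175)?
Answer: 11952730977/160052450 ≈ 74.680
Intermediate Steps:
T(R) = -2 + 1/(8 + R) (T(R) = -2 + 1/(R + 8) = -2 + 1/(8 + R))
y(V) = 2*V*(-15 - 2*V)/(8 + V) (y(V) = ((-15 - 2*V)/(8 + V))*(V + V) = ((-15 - 2*V)/(8 + V))*(2*V) = 2*V*(-15 - 2*V)/(8 + V))
-19983/y(68) + (-15886 - 6767)/(-31175) = -19983*(-(8 + 68)/(136*(15 + 2*68))) + (-15886 - 6767)/(-31175) = -19983*(-19/(34*(15 + 136))) - 22653*(-1/31175) = -19983/((-2*68*1/76*151)) + 22653/31175 = -19983/(-5134/19) + 22653/31175 = -19983*(-19/5134) + 22653/31175 = 379677/5134 + 22653/31175 = 11952730977/160052450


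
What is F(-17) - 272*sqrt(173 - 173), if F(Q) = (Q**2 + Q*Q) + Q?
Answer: 561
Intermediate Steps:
F(Q) = Q + 2*Q**2 (F(Q) = (Q**2 + Q**2) + Q = 2*Q**2 + Q = Q + 2*Q**2)
F(-17) - 272*sqrt(173 - 173) = -17*(1 + 2*(-17)) - 272*sqrt(173 - 173) = -17*(1 - 34) - 272*sqrt(0) = -17*(-33) - 272*0 = 561 + 0 = 561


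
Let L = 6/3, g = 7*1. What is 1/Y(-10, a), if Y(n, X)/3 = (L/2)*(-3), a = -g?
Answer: -⅑ ≈ -0.11111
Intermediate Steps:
g = 7
a = -7 (a = -1*7 = -7)
L = 2 (L = 6*(⅓) = 2)
Y(n, X) = -9 (Y(n, X) = 3*((2/2)*(-3)) = 3*(((½)*2)*(-3)) = 3*(1*(-3)) = 3*(-3) = -9)
1/Y(-10, a) = 1/(-9) = -⅑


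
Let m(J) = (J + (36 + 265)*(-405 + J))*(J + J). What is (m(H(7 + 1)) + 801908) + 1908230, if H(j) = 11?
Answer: 101312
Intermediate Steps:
m(J) = 2*J*(-121905 + 302*J) (m(J) = (J + 301*(-405 + J))*(2*J) = (J + (-121905 + 301*J))*(2*J) = (-121905 + 302*J)*(2*J) = 2*J*(-121905 + 302*J))
(m(H(7 + 1)) + 801908) + 1908230 = (2*11*(-121905 + 302*11) + 801908) + 1908230 = (2*11*(-121905 + 3322) + 801908) + 1908230 = (2*11*(-118583) + 801908) + 1908230 = (-2608826 + 801908) + 1908230 = -1806918 + 1908230 = 101312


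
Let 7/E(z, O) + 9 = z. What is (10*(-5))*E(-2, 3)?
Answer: 350/11 ≈ 31.818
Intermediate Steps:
E(z, O) = 7/(-9 + z)
(10*(-5))*E(-2, 3) = (10*(-5))*(7/(-9 - 2)) = -350/(-11) = -350*(-1)/11 = -50*(-7/11) = 350/11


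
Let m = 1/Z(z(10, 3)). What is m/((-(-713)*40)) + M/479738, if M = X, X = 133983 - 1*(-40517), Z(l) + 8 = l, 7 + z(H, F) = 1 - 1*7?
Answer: 7465075733/20523191640 ≈ 0.36374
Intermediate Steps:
z(H, F) = -13 (z(H, F) = -7 + (1 - 1*7) = -7 + (1 - 7) = -7 - 6 = -13)
Z(l) = -8 + l
X = 174500 (X = 133983 + 40517 = 174500)
m = -1/21 (m = 1/(-8 - 13) = 1/(-21) = -1/21 ≈ -0.047619)
M = 174500
m/((-(-713)*40)) + M/479738 = -1/(21*((-(-713)*40))) + 174500/479738 = -1/(21*((-713*(-40)))) + 174500*(1/479738) = -1/21/28520 + 87250/239869 = -1/21*1/28520 + 87250/239869 = -1/598920 + 87250/239869 = 7465075733/20523191640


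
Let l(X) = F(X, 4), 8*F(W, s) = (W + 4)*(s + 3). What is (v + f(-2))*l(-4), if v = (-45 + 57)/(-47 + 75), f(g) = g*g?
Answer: 0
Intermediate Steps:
f(g) = g²
F(W, s) = (3 + s)*(4 + W)/8 (F(W, s) = ((W + 4)*(s + 3))/8 = ((4 + W)*(3 + s))/8 = ((3 + s)*(4 + W))/8 = (3 + s)*(4 + W)/8)
l(X) = 7/2 + 7*X/8 (l(X) = 3/2 + (½)*4 + 3*X/8 + (⅛)*X*4 = 3/2 + 2 + 3*X/8 + X/2 = 7/2 + 7*X/8)
v = 3/7 (v = 12/28 = 12*(1/28) = 3/7 ≈ 0.42857)
(v + f(-2))*l(-4) = (3/7 + (-2)²)*(7/2 + (7/8)*(-4)) = (3/7 + 4)*(7/2 - 7/2) = (31/7)*0 = 0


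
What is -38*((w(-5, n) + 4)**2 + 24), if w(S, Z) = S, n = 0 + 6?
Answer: -950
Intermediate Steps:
n = 6
-38*((w(-5, n) + 4)**2 + 24) = -38*((-5 + 4)**2 + 24) = -38*((-1)**2 + 24) = -38*(1 + 24) = -38*25 = -950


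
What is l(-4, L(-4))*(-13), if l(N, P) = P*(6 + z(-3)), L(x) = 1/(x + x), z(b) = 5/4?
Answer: 377/32 ≈ 11.781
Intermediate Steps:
z(b) = 5/4 (z(b) = 5*(¼) = 5/4)
L(x) = 1/(2*x)
l(N, P) = 29*P/4 (l(N, P) = P*(6 + 5/4) = P*(29/4) = 29*P/4)
l(-4, L(-4))*(-13) = (29*((½)/(-4))/4)*(-13) = (29*((½)*(-¼))/4)*(-13) = ((29/4)*(-⅛))*(-13) = -29/32*(-13) = 377/32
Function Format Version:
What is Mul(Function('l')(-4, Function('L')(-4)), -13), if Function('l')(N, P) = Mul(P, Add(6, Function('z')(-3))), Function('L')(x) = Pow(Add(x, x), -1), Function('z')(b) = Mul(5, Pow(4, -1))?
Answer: Rational(377, 32) ≈ 11.781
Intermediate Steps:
Function('z')(b) = Rational(5, 4) (Function('z')(b) = Mul(5, Rational(1, 4)) = Rational(5, 4))
Function('L')(x) = Mul(Rational(1, 2), Pow(x, -1)) (Function('L')(x) = Pow(Mul(2, x), -1) = Mul(Rational(1, 2), Pow(x, -1)))
Function('l')(N, P) = Mul(Rational(29, 4), P) (Function('l')(N, P) = Mul(P, Add(6, Rational(5, 4))) = Mul(P, Rational(29, 4)) = Mul(Rational(29, 4), P))
Mul(Function('l')(-4, Function('L')(-4)), -13) = Mul(Mul(Rational(29, 4), Mul(Rational(1, 2), Pow(-4, -1))), -13) = Mul(Mul(Rational(29, 4), Mul(Rational(1, 2), Rational(-1, 4))), -13) = Mul(Mul(Rational(29, 4), Rational(-1, 8)), -13) = Mul(Rational(-29, 32), -13) = Rational(377, 32)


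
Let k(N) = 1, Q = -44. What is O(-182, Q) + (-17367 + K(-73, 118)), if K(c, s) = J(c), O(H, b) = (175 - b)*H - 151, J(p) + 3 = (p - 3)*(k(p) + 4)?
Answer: -57759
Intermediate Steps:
J(p) = -18 + 5*p (J(p) = -3 + (p - 3)*(1 + 4) = -3 + (-3 + p)*5 = -3 + (-15 + 5*p) = -18 + 5*p)
O(H, b) = -151 + H*(175 - b) (O(H, b) = H*(175 - b) - 151 = -151 + H*(175 - b))
K(c, s) = -18 + 5*c
O(-182, Q) + (-17367 + K(-73, 118)) = (-151 + 175*(-182) - 1*(-182)*(-44)) + (-17367 + (-18 + 5*(-73))) = (-151 - 31850 - 8008) + (-17367 + (-18 - 365)) = -40009 + (-17367 - 383) = -40009 - 17750 = -57759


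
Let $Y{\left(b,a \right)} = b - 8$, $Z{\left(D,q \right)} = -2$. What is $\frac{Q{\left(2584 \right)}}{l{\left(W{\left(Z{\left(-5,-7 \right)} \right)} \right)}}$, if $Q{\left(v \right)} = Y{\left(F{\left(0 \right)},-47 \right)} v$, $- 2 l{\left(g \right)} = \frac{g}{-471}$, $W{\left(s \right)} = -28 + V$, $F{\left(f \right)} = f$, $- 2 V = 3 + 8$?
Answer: $\frac{38946048}{67} \approx 5.8128 \cdot 10^{5}$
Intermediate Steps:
$V = - \frac{11}{2}$ ($V = - \frac{3 + 8}{2} = \left(- \frac{1}{2}\right) 11 = - \frac{11}{2} \approx -5.5$)
$W{\left(s \right)} = - \frac{67}{2}$ ($W{\left(s \right)} = -28 - \frac{11}{2} = - \frac{67}{2}$)
$l{\left(g \right)} = \frac{g}{942}$ ($l{\left(g \right)} = - \frac{g \frac{1}{-471}}{2} = - \frac{g \left(- \frac{1}{471}\right)}{2} = - \frac{\left(- \frac{1}{471}\right) g}{2} = \frac{g}{942}$)
$Y{\left(b,a \right)} = -8 + b$
$Q{\left(v \right)} = - 8 v$ ($Q{\left(v \right)} = \left(-8 + 0\right) v = - 8 v$)
$\frac{Q{\left(2584 \right)}}{l{\left(W{\left(Z{\left(-5,-7 \right)} \right)} \right)}} = \frac{\left(-8\right) 2584}{\frac{1}{942} \left(- \frac{67}{2}\right)} = - \frac{20672}{- \frac{67}{1884}} = \left(-20672\right) \left(- \frac{1884}{67}\right) = \frac{38946048}{67}$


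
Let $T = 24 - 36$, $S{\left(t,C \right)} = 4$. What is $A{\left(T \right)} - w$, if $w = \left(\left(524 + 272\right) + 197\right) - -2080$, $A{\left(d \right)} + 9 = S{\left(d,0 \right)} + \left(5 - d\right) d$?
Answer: $-3282$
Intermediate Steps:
$T = -12$ ($T = 24 - 36 = -12$)
$A{\left(d \right)} = -5 + d \left(5 - d\right)$ ($A{\left(d \right)} = -9 + \left(4 + \left(5 - d\right) d\right) = -9 + \left(4 + d \left(5 - d\right)\right) = -5 + d \left(5 - d\right)$)
$w = 3073$ ($w = \left(796 + 197\right) + 2080 = 993 + 2080 = 3073$)
$A{\left(T \right)} - w = \left(-5 - \left(-12\right)^{2} + 5 \left(-12\right)\right) - 3073 = \left(-5 - 144 - 60\right) - 3073 = -209 - 3073 = -3282$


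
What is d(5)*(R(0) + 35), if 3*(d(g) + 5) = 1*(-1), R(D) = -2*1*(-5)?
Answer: -240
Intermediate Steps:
R(D) = 10 (R(D) = -2*(-5) = 10)
d(g) = -16/3 (d(g) = -5 + (1*(-1))/3 = -5 + (1/3)*(-1) = -5 - 1/3 = -16/3)
d(5)*(R(0) + 35) = -16*(10 + 35)/3 = -16/3*45 = -240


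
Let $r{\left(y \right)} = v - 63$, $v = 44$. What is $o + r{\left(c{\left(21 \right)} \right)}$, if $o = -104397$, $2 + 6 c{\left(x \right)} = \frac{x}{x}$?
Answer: $-104416$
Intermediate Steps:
$c{\left(x \right)} = - \frac{1}{6}$ ($c{\left(x \right)} = - \frac{1}{3} + \frac{x \frac{1}{x}}{6} = - \frac{1}{3} + \frac{1}{6} \cdot 1 = - \frac{1}{3} + \frac{1}{6} = - \frac{1}{6}$)
$r{\left(y \right)} = -19$ ($r{\left(y \right)} = 44 - 63 = -19$)
$o + r{\left(c{\left(21 \right)} \right)} = -104397 - 19 = -104416$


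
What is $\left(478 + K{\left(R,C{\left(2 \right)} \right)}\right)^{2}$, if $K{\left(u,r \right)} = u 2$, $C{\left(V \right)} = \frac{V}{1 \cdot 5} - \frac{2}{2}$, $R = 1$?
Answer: $230400$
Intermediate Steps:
$C{\left(V \right)} = -1 + \frac{V}{5}$ ($C{\left(V \right)} = \frac{V}{5} - 1 = -1 + \frac{V}{5}$)
$K{\left(u,r \right)} = 2 u$
$\left(478 + K{\left(R,C{\left(2 \right)} \right)}\right)^{2} = \left(478 + 2 \cdot 1\right)^{2} = \left(478 + 2\right)^{2} = 480^{2} = 230400$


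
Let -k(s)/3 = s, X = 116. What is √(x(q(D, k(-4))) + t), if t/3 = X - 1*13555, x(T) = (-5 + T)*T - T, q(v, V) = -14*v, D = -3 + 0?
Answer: I*√38805 ≈ 196.99*I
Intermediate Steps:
D = -3
k(s) = -3*s
x(T) = -T + T*(-5 + T) (x(T) = T*(-5 + T) - T = -T + T*(-5 + T))
t = -40317 (t = 3*(116 - 1*13555) = 3*(116 - 13555) = 3*(-13439) = -40317)
√(x(q(D, k(-4))) + t) = √((-14*(-3))*(-6 - 14*(-3)) - 40317) = √(42*(-6 + 42) - 40317) = √(42*36 - 40317) = √(1512 - 40317) = √(-38805) = I*√38805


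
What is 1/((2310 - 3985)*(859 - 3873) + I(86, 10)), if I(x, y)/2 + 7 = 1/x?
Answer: 43/217082749 ≈ 1.9808e-7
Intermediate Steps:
I(x, y) = -14 + 2/x
1/((2310 - 3985)*(859 - 3873) + I(86, 10)) = 1/((2310 - 3985)*(859 - 3873) + (-14 + 2/86)) = 1/(-1675*(-3014) + (-14 + 2*(1/86))) = 1/(5048450 + (-14 + 1/43)) = 1/(5048450 - 601/43) = 1/(217082749/43) = 43/217082749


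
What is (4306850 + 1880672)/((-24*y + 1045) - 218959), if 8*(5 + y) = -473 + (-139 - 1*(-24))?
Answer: -3093761/108015 ≈ -28.642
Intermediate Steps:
y = -157/2 (y = -5 + (-473 + (-139 - 1*(-24)))/8 = -5 + (-473 + (-139 + 24))/8 = -5 + (-473 - 115)/8 = -5 + (⅛)*(-588) = -5 - 147/2 = -157/2 ≈ -78.500)
(4306850 + 1880672)/((-24*y + 1045) - 218959) = (4306850 + 1880672)/((-24*(-157/2) + 1045) - 218959) = 6187522/((1884 + 1045) - 218959) = 6187522/(2929 - 218959) = 6187522/(-216030) = 6187522*(-1/216030) = -3093761/108015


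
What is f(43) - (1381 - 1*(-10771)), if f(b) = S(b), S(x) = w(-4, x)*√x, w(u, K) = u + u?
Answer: -12152 - 8*√43 ≈ -12204.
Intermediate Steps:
w(u, K) = 2*u
S(x) = -8*√x (S(x) = (2*(-4))*√x = -8*√x)
f(b) = -8*√b
f(43) - (1381 - 1*(-10771)) = -8*√43 - (1381 - 1*(-10771)) = -8*√43 - (1381 + 10771) = -8*√43 - 1*12152 = -8*√43 - 12152 = -12152 - 8*√43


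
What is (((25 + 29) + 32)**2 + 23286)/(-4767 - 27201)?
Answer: -15341/15984 ≈ -0.95977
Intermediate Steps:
(((25 + 29) + 32)**2 + 23286)/(-4767 - 27201) = ((54 + 32)**2 + 23286)/(-31968) = (86**2 + 23286)*(-1/31968) = (7396 + 23286)*(-1/31968) = 30682*(-1/31968) = -15341/15984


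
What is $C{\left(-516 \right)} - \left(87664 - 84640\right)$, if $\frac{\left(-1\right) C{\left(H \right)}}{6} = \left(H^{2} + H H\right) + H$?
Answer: $-3195000$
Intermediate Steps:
$C{\left(H \right)} = - 12 H^{2} - 6 H$ ($C{\left(H \right)} = - 6 \left(\left(H^{2} + H H\right) + H\right) = - 6 \left(\left(H^{2} + H^{2}\right) + H\right) = - 6 \left(2 H^{2} + H\right) = - 6 \left(H + 2 H^{2}\right) = - 12 H^{2} - 6 H$)
$C{\left(-516 \right)} - \left(87664 - 84640\right) = \left(-6\right) \left(-516\right) \left(1 + 2 \left(-516\right)\right) - \left(87664 - 84640\right) = \left(-6\right) \left(-516\right) \left(1 - 1032\right) - 3024 = \left(-6\right) \left(-516\right) \left(-1031\right) - 3024 = -3191976 - 3024 = -3195000$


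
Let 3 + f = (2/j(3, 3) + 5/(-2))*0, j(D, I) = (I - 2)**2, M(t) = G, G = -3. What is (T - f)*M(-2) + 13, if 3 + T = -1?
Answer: 16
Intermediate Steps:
M(t) = -3
j(D, I) = (-2 + I)**2
T = -4 (T = -3 - 1 = -4)
f = -3 (f = -3 + (2/((-2 + 3)**2) + 5/(-2))*0 = -3 + (2/(1**2) + 5*(-1/2))*0 = -3 + (2/1 - 5/2)*0 = -3 + (2*1 - 5/2)*0 = -3 + (2 - 5/2)*0 = -3 - 1/2*0 = -3 + 0 = -3)
(T - f)*M(-2) + 13 = (-4 - 1*(-3))*(-3) + 13 = (-4 + 3)*(-3) + 13 = -1*(-3) + 13 = 3 + 13 = 16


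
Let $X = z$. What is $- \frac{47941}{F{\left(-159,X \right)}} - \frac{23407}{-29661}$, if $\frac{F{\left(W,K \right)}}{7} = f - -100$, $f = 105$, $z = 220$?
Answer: $- \frac{1388388956}{42563535} \approx -32.619$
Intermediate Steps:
$X = 220$
$F{\left(W,K \right)} = 1435$ ($F{\left(W,K \right)} = 7 \left(105 - -100\right) = 7 \left(105 + 100\right) = 7 \cdot 205 = 1435$)
$- \frac{47941}{F{\left(-159,X \right)}} - \frac{23407}{-29661} = - \frac{47941}{1435} - \frac{23407}{-29661} = \left(-47941\right) \frac{1}{1435} - - \frac{23407}{29661} = - \frac{47941}{1435} + \frac{23407}{29661} = - \frac{1388388956}{42563535}$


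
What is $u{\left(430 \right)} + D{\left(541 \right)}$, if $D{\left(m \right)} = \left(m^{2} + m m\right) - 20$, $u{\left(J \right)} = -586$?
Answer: $584756$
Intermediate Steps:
$D{\left(m \right)} = -20 + 2 m^{2}$ ($D{\left(m \right)} = \left(m^{2} + m^{2}\right) - 20 = 2 m^{2} - 20 = -20 + 2 m^{2}$)
$u{\left(430 \right)} + D{\left(541 \right)} = -586 - \left(20 - 2 \cdot 541^{2}\right) = -586 + \left(-20 + 2 \cdot 292681\right) = -586 + \left(-20 + 585362\right) = -586 + 585342 = 584756$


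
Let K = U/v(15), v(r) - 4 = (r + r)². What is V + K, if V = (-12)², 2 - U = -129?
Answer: 130307/904 ≈ 144.15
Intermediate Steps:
U = 131 (U = 2 - 1*(-129) = 2 + 129 = 131)
V = 144
v(r) = 4 + 4*r² (v(r) = 4 + (r + r)² = 4 + (2*r)² = 4 + 4*r²)
K = 131/904 (K = 131/(4 + 4*15²) = 131/(4 + 4*225) = 131/(4 + 900) = 131/904 ≈ 0.14491)
V + K = 144 + 131/904 = 130307/904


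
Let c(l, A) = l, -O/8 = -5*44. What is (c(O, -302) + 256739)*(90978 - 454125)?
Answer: -93873136353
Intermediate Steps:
O = 1760 (O = -(-40)*44 = -8*(-220) = 1760)
(c(O, -302) + 256739)*(90978 - 454125) = (1760 + 256739)*(90978 - 454125) = 258499*(-363147) = -93873136353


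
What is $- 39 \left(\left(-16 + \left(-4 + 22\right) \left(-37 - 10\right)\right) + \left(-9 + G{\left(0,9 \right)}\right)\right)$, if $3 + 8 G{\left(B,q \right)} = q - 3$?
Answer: $\frac{271635}{8} \approx 33954.0$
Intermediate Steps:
$G{\left(B,q \right)} = - \frac{3}{4} + \frac{q}{8}$ ($G{\left(B,q \right)} = - \frac{3}{8} + \frac{q - 3}{8} = - \frac{3}{8} + \frac{-3 + q}{8} = - \frac{3}{8} + \left(- \frac{3}{8} + \frac{q}{8}\right) = - \frac{3}{4} + \frac{q}{8}$)
$- 39 \left(\left(-16 + \left(-4 + 22\right) \left(-37 - 10\right)\right) + \left(-9 + G{\left(0,9 \right)}\right)\right) = - 39 \left(\left(-16 + \left(-4 + 22\right) \left(-37 - 10\right)\right) + \left(-9 + \left(- \frac{3}{4} + \frac{1}{8} \cdot 9\right)\right)\right) = - 39 \left(\left(-16 + 18 \left(-47\right)\right) + \left(-9 + \left(- \frac{3}{4} + \frac{9}{8}\right)\right)\right) = - 39 \left(\left(-16 - 846\right) + \left(-9 + \frac{3}{8}\right)\right) = - 39 \left(-862 - \frac{69}{8}\right) = \left(-39\right) \left(- \frac{6965}{8}\right) = \frac{271635}{8}$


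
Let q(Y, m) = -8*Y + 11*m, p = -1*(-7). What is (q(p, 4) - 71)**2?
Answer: 6889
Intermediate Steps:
p = 7
(q(p, 4) - 71)**2 = ((-8*7 + 11*4) - 71)**2 = ((-56 + 44) - 71)**2 = (-12 - 71)**2 = (-83)**2 = 6889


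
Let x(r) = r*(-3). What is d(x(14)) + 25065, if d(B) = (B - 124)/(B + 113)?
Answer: 1779449/71 ≈ 25063.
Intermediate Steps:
x(r) = -3*r
d(B) = (-124 + B)/(113 + B)
d(x(14)) + 25065 = (-124 - 3*14)/(113 - 3*14) + 25065 = (-124 - 42)/(113 - 42) + 25065 = -166/71 + 25065 = 1779449/71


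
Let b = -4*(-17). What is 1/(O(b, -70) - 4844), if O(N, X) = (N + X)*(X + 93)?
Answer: -1/4890 ≈ -0.00020450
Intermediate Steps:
b = 68
O(N, X) = (93 + X)*(N + X) (O(N, X) = (N + X)*(93 + X) = (93 + X)*(N + X))
1/(O(b, -70) - 4844) = 1/(((-70)**2 + 93*68 + 93*(-70) + 68*(-70)) - 4844) = 1/((4900 + 6324 - 6510 - 4760) - 4844) = 1/(-46 - 4844) = 1/(-4890) = -1/4890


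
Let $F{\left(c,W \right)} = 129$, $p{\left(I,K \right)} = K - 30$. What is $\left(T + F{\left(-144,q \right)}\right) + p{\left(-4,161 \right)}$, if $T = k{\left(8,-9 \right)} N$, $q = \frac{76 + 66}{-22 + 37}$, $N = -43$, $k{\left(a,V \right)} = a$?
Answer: $-84$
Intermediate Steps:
$p{\left(I,K \right)} = -30 + K$
$q = \frac{142}{15} \approx 9.4667$
$T = -344$ ($T = 8 \left(-43\right) = -344$)
$\left(T + F{\left(-144,q \right)}\right) + p{\left(-4,161 \right)} = \left(-344 + 129\right) + \left(-30 + 161\right) = -215 + 131 = -84$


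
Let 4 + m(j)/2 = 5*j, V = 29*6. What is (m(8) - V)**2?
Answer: 10404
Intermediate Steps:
V = 174
m(j) = -8 + 10*j (m(j) = -8 + 2*(5*j) = -8 + 10*j)
(m(8) - V)**2 = ((-8 + 10*8) - 1*174)**2 = ((-8 + 80) - 174)**2 = (72 - 174)**2 = (-102)**2 = 10404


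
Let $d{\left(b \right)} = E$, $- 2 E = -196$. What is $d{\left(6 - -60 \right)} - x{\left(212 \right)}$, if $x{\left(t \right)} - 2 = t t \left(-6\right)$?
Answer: $269760$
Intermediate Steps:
$E = 98$ ($E = \left(- \frac{1}{2}\right) \left(-196\right) = 98$)
$d{\left(b \right)} = 98$
$x{\left(t \right)} = 2 - 6 t^{2}$ ($x{\left(t \right)} = 2 + t t \left(-6\right) = 2 + t^{2} \left(-6\right) = 2 - 6 t^{2}$)
$d{\left(6 - -60 \right)} - x{\left(212 \right)} = 98 - \left(2 - 6 \cdot 212^{2}\right) = 98 - \left(2 - 269664\right) = 98 - -269662 = 98 + 269662 = 269760$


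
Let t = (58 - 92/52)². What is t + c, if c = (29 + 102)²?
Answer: 3434570/169 ≈ 20323.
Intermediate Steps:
t = 534361/169 (t = (58 - 92*1/52)² = (58 - 23/13)² = (731/13)² = 534361/169 ≈ 3161.9)
c = 17161 (c = 131² = 17161)
t + c = 534361/169 + 17161 = 3434570/169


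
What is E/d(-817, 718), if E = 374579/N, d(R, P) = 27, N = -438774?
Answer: -374579/11846898 ≈ -0.031618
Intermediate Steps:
E = -374579/438774 (E = 374579/(-438774) = 374579*(-1/438774) = -374579/438774 ≈ -0.85369)
E/d(-817, 718) = -374579/438774/27 = -374579/438774*1/27 = -374579/11846898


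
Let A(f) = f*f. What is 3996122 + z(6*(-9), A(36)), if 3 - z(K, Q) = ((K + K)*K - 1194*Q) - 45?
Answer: 5537762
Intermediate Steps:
A(f) = f**2
z(K, Q) = 48 - 2*K**2 + 1194*Q (z(K, Q) = 3 - (((K + K)*K - 1194*Q) - 45) = 3 - (((2*K)*K - 1194*Q) - 45) = 3 - ((2*K**2 - 1194*Q) - 45) = 3 - ((-1194*Q + 2*K**2) - 45) = 3 - (-45 - 1194*Q + 2*K**2) = 3 + (45 - 2*K**2 + 1194*Q) = 48 - 2*K**2 + 1194*Q)
3996122 + z(6*(-9), A(36)) = 3996122 + (48 - 2*(6*(-9))**2 + 1194*36**2) = 3996122 + (48 - 2*(-54)**2 + 1194*1296) = 3996122 + (48 - 2*2916 + 1547424) = 3996122 + (48 - 5832 + 1547424) = 3996122 + 1541640 = 5537762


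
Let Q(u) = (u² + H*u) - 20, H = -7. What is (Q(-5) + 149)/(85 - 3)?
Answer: 189/82 ≈ 2.3049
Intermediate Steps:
Q(u) = -20 + u² - 7*u (Q(u) = (u² - 7*u) - 20 = -20 + u² - 7*u)
(Q(-5) + 149)/(85 - 3) = ((-20 + (-5)² - 7*(-5)) + 149)/(85 - 3) = ((-20 + 25 + 35) + 149)/82 = (40 + 149)*(1/82) = 189*(1/82) = 189/82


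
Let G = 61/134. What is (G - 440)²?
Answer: 3469092201/17956 ≈ 1.9320e+5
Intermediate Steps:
G = 61/134 (G = 61*(1/134) = 61/134 ≈ 0.45522)
(G - 440)² = (61/134 - 440)² = (-58899/134)² = 3469092201/17956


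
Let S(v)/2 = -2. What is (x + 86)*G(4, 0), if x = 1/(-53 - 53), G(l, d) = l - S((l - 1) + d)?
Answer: 36460/53 ≈ 687.92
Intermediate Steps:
S(v) = -4 (S(v) = 2*(-2) = -4)
G(l, d) = 4 + l (G(l, d) = l - 1*(-4) = l + 4 = 4 + l)
x = -1/106 (x = 1/(-106) = -1/106 ≈ -0.0094340)
(x + 86)*G(4, 0) = (-1/106 + 86)*(4 + 4) = (9115/106)*8 = 36460/53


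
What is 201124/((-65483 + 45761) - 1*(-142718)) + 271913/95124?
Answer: 13143982681/2924967876 ≈ 4.4937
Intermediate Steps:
201124/((-65483 + 45761) - 1*(-142718)) + 271913/95124 = 201124/(-19722 + 142718) + 271913*(1/95124) = 201124/122996 + 271913/95124 = 201124*(1/122996) + 271913/95124 = 50281/30749 + 271913/95124 = 13143982681/2924967876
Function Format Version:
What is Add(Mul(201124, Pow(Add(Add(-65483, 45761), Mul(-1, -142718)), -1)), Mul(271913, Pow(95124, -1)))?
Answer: Rational(13143982681, 2924967876) ≈ 4.4937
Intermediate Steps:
Add(Mul(201124, Pow(Add(Add(-65483, 45761), Mul(-1, -142718)), -1)), Mul(271913, Pow(95124, -1))) = Add(Mul(201124, Pow(Add(-19722, 142718), -1)), Mul(271913, Rational(1, 95124))) = Add(Mul(201124, Pow(122996, -1)), Rational(271913, 95124)) = Add(Mul(201124, Rational(1, 122996)), Rational(271913, 95124)) = Add(Rational(50281, 30749), Rational(271913, 95124)) = Rational(13143982681, 2924967876)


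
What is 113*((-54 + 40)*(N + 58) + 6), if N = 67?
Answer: -197072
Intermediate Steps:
113*((-54 + 40)*(N + 58) + 6) = 113*((-54 + 40)*(67 + 58) + 6) = 113*(-14*125 + 6) = 113*(-1750 + 6) = 113*(-1744) = -197072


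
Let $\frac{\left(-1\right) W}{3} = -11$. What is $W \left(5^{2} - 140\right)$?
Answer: $-3795$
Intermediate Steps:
$W = 33$ ($W = \left(-3\right) \left(-11\right) = 33$)
$W \left(5^{2} - 140\right) = 33 \left(5^{2} - 140\right) = 33 \left(25 - 140\right) = 33 \left(-115\right) = -3795$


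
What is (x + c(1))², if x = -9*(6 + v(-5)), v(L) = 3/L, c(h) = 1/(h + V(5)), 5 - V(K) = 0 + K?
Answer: 56644/25 ≈ 2265.8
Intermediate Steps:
V(K) = 5 - K (V(K) = 5 - (0 + K) = 5 - K)
c(h) = 1/h (c(h) = 1/(h + (5 - 1*5)) = 1/(h + (5 - 5)) = 1/(h + 0) = 1/h)
x = -243/5 (x = -9*(6 + 3/(-5)) = -9*(6 + 3*(-⅕)) = -9*(6 - ⅗) = -9*27/5 = -243/5 ≈ -48.600)
(x + c(1))² = (-243/5 + 1/1)² = (-243/5 + 1)² = (-238/5)² = 56644/25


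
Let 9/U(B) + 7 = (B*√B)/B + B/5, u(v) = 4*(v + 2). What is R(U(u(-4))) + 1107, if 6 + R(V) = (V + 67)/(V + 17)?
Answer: 48661441/44033 + 1875*I*√2/44033 ≈ 1105.1 + 0.06022*I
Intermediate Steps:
u(v) = 8 + 4*v (u(v) = 4*(2 + v) = 8 + 4*v)
U(B) = 9/(-7 + √B + B/5) (U(B) = 9/(-7 + ((B*√B)/B + B/5)) = 9/(-7 + (B^(3/2)/B + B*(⅕))) = 9/(-7 + (√B + B/5)) = 9/(-7 + √B + B/5))
R(V) = -6 + (67 + V)/(17 + V) (R(V) = -6 + (V + 67)/(V + 17) = -6 + (67 + V)/(17 + V))
R(U(u(-4))) + 1107 = 5*(-7 - 45*(8 + 4*(-4))/((8 + 4*(-4))² - 35*(8 + 4*(-4)) + 5*(8 + 4*(-4))^(3/2)))/(17 + 45*(8 + 4*(-4))/((8 + 4*(-4))² - 35*(8 + 4*(-4)) + 5*(8 + 4*(-4))^(3/2))) + 1107 = 5*(-7 - 45*(8 - 16)/((8 - 16)² - 35*(8 - 16) + 5*(8 - 16)^(3/2)))/(17 + 45*(8 - 16)/((8 - 16)² - 35*(8 - 16) + 5*(8 - 16)^(3/2))) + 1107 = 5*(-7 - 45*(-8)/((-8)² - 35*(-8) + 5*(-8)^(3/2)))/(17 + 45*(-8)/((-8)² - 35*(-8) + 5*(-8)^(3/2))) + 1107 = 5*(-7 - 45*(-8)/(64 + 280 + 5*(-16*I*√2)))/(17 + 45*(-8)/(64 + 280 + 5*(-16*I*√2))) + 1107 = 5*(-7 - 45*(-8)/(64 + 280 - 80*I*√2))/(17 + 45*(-8)/(64 + 280 - 80*I*√2)) + 1107 = 5*(-7 - 45*(-8)/(344 - 80*I*√2))/(17 + 45*(-8)/(344 - 80*I*√2)) + 1107 = 5*(-7 - (-360)/(344 - 80*I*√2))/(17 - 360/(344 - 80*I*√2)) + 1107 = 5*(-7 + 360/(344 - 80*I*√2))/(17 - 360/(344 - 80*I*√2)) + 1107 = 1107 + 5*(-7 + 360/(344 - 80*I*√2))/(17 - 360/(344 - 80*I*√2))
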